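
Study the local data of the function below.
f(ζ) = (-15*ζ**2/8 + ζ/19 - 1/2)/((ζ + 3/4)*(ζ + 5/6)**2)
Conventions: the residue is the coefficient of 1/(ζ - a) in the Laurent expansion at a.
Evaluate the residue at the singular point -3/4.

At the order-1 pole -3/4 set g(ζ) = (ζ - (-3/4))*f(ζ) = (-15*ζ**2/8 + ζ/19 - 1/2)/(ζ + 5/6)**2.
Simple pole: residue = g(a) at a = -3/4, which is -34893/152.

The residue is -34893/152.


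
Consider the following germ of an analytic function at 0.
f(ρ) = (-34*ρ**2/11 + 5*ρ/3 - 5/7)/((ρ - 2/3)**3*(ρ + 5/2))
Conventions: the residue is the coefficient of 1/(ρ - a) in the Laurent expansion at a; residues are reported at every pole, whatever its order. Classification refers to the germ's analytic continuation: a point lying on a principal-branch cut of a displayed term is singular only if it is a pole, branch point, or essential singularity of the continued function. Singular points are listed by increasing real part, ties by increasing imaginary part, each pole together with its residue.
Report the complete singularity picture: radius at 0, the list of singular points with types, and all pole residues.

Denominator factor (ρ + 5/2): pole of order 1 at -5/2, modulus 5/2.
Denominator factor (ρ - 2/3)^3: pole of order 3 at 2/3, modulus 2/3.
The radius of convergence is the smallest modulus among the singular points: 2/3.
At the order-1 pole -5/2 set g(ρ) = (ρ - (-5/2))*f(ρ) = (-34*ρ**2/11 + 5*ρ/3 - 5/7)/(ρ - 2/3)**3.
Simple pole: residue = g(a) at a = -5/2, which is 402480/528143.
At the order-3 pole 2/3 set g(ρ) = (ρ - (2/3))^3*f(ρ) = (-34*ρ**2/11 + 5*ρ/3 - 5/7)/(ρ + 5/2).
Order-3 pole: residue = g''(a)/2; g''(2/3) = -804960/528143, so the residue is -402480/528143.
List the singular points by increasing real part (a conjugate pair: the negative imaginary part first).

Radius of convergence at 0: 2/3.
At -5/2: a pole of order 1; residue 402480/528143.
At 2/3: a pole of order 3; residue -402480/528143.


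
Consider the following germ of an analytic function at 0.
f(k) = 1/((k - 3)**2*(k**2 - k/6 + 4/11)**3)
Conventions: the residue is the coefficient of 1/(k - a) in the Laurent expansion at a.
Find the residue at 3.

At the order-2 pole 3 set g(k) = (k - (3))^2*f(k) = (k**2 - k/6 + 4/11)**(-3).
Order-2 pole: residue = g'(a); g'(3) = -819896/289180125, so the residue is -819896/289180125.

The residue is -819896/289180125.


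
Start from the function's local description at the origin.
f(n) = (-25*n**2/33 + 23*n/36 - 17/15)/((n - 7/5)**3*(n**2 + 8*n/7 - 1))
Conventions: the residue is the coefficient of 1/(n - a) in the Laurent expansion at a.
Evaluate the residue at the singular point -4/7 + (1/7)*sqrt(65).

The factor n**2 + 8*n/7 - 1 splits as (n - a)(n - a') with a = -4/7 + (1/7)*sqrt(65), a' = -4/7 - (1/7)*sqrt(65). At the order-1 pole a set g(n) = (n - a)*f(n) = [(-25*n**2/33 + 23*n/36 - 17/15)/(n - 7/5)**3] / (n - a').
Simple pole: residue = g(a) at a = -4/7 + (1/7)*sqrt(65), which is 938923625/2543321088 + (1775998645/33063174144)*sqrt(65).

The residue is 938923625/2543321088 + (1775998645/33063174144)*sqrt(65).


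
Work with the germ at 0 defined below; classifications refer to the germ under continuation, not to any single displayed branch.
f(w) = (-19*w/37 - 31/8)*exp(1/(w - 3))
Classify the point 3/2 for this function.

There is no denominator, hence no pole anywhere.
The essential point of exp(1/(w - (3))) is 3, not 3/2.
So the germ continues analytically to 3/2.

The point is a regular point.


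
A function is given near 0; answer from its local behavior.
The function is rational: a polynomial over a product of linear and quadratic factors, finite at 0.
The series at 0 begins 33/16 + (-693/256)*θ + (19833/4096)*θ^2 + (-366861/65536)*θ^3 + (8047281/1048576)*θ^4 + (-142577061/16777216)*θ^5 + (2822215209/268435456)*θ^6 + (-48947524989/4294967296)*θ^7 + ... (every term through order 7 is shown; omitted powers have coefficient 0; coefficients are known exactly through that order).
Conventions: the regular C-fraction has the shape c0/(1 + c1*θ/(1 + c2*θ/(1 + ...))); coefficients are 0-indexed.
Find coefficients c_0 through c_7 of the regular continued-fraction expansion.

The regular C-fraction coefficients are [33/16, 21/16, 10/21, -499/210, 6741/4990, 50030/160179, -31936/1605963, 1284/5003].


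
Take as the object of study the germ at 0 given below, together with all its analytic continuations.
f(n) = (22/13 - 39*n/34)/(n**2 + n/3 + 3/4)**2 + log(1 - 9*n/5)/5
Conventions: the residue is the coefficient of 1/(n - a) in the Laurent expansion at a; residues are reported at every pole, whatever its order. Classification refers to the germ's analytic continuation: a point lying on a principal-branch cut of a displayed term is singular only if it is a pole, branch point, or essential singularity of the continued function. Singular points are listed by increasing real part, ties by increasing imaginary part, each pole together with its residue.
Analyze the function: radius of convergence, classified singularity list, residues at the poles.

Radius of convergence at 0: 5/9.
At (-1/6) - ((1/6)*sqrt(26))*i: a pole of order 2; residue ((44955/298792)*sqrt(26))*i.
At (-1/6) + ((1/6)*sqrt(26))*i: a pole of order 2; residue -((44955/298792)*sqrt(26))*i.
At 5/9: a logarithmic branch point.


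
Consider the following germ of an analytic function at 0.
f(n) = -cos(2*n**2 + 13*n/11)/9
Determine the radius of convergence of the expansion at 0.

The radius of convergence is infinite.

The factor cos(2*n**2 + 13*n/11) is entire and contributes no finite singular point.
The polynomial part has no poles.
No finite singular points: the Taylor series at 0 converges everywhere.


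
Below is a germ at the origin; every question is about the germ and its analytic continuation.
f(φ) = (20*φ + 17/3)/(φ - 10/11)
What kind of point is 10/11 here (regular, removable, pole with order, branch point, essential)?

The point is a pole of order 1.

The denominator factor φ - 10/11 vanishes at 10/11 and appears to the power 1; the numerator there equals 787/33, nonzero, and no other factor vanishes.
Hence a pole whose order is the multiplicity, 1.


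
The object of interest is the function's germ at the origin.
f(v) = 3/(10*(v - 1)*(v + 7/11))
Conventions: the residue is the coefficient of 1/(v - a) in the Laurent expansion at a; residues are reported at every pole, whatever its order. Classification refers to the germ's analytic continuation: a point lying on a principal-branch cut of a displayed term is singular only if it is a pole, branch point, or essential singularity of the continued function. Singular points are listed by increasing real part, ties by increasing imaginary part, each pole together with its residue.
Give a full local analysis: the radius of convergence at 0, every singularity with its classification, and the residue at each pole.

Radius of convergence at 0: 7/11.
At -7/11: a pole of order 1; residue -11/60.
At 1: a pole of order 1; residue 11/60.

Denominator factor (v + 7/11): pole of order 1 at -7/11, modulus 7/11.
Denominator factor (v - 1): pole of order 1 at 1, modulus 1.
The radius of convergence is the smallest modulus among the singular points: 7/11.
At the order-1 pole -7/11 set g(v) = (v - (-7/11))*f(v) = 3/(10*(v - 1)).
Simple pole: residue = g(a) at a = -7/11, which is -11/60.
At the order-1 pole 1 set g(v) = (v - (1))*f(v) = 3/(10*(v + 7/11)).
Simple pole: residue = g(a) at a = 1, which is 11/60.
List the singular points by increasing real part (a conjugate pair: the negative imaginary part first).


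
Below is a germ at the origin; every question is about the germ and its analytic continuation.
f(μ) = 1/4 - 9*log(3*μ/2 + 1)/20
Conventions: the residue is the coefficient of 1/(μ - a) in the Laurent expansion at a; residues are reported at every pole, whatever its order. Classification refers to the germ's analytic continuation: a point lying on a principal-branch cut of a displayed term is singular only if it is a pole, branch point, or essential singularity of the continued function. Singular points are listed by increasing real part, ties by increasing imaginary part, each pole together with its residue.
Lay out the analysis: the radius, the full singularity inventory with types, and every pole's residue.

Branch term (-9/20)*log(1 - μ/(-2/3)): its argument vanishes at μ = -2/3, a logarithmic branch point, modulus 2/3.
The radius of convergence is the smallest modulus among the singular points: 2/3.

Radius of convergence at 0: 2/3.
At -2/3: a logarithmic branch point.


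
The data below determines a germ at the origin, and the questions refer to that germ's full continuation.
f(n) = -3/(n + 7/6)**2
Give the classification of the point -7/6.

The point is a pole of order 2.

The denominator factor n + 7/6 vanishes at -7/6 and appears to the power 2; the numerator there equals -3, nonzero, and no other factor vanishes.
Hence a pole whose order is the multiplicity, 2.


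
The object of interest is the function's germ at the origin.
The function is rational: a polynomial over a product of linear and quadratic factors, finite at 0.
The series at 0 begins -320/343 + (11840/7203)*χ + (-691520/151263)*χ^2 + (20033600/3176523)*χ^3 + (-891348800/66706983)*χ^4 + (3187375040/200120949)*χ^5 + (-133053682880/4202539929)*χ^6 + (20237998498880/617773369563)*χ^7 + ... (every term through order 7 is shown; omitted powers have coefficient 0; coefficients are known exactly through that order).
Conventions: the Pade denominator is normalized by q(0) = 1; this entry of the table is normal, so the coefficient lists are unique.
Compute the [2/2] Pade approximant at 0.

Taylor coefficients needed (read off): a_0 = -320/343, a_1 = 11840/7203, a_2 = -691520/151263, a_3 = 20033600/3176523, a_4 = -891348800/66706983.
Write the denominator as Q(χ) = 1 + q1*χ + q2*χ^2. Requiring Q*f - P = O(χ^5) with deg P <= 2 kills the coefficients of χ^3..χ^4 in Q*f:
  χ^3: a_3 + q1*a_2 + q2*a_1 = 0, i.e. 20033600/3176523 + (-691520/151263)*q1 + (11840/7203)*q2 = 0.
  χ^4: a_4 + q1*a_3 + q2*a_2 = 0, i.e. -891348800/66706983 + (20033600/3176523)*q1 + (-691520/151263)*q2 = 0.
Solving this linear system: q1 = 9325/14301, q2 = -607640/300321.
The numerator is Q*f truncated at degree 2: P0 = a_0 = -320/343; P1 = a_1 + q1*a_0 = 5079040/4905243; P2 = a_2 + q1*a_1 + q2*a_0 = -18452480/11445567.

The Pade approximant has numerator coefficients [-320/343, 5079040/4905243, -18452480/11445567]; denominator coefficients [1, 9325/14301, -607640/300321].


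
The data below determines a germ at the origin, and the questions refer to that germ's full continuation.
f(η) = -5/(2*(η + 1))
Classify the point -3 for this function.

Denominator factors: η + 1 = -2 at η = -3 — none vanishes.
So the germ continues analytically to -3.

The point is a regular point.


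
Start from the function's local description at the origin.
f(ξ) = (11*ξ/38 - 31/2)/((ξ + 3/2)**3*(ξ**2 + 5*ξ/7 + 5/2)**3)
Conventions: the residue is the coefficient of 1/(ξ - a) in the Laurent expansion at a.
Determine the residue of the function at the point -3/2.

The residue is -103442719296/220262074117.


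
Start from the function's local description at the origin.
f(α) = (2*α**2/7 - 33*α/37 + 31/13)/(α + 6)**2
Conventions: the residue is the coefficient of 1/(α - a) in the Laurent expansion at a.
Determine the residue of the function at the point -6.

The residue is -1119/259.

At the order-2 pole -6 set g(α) = (α - (-6))^2*f(α) = 2*α**2/7 - 33*α/37 + 31/13.
Order-2 pole: residue = g'(a); g'(-6) = -1119/259, so the residue is -1119/259.


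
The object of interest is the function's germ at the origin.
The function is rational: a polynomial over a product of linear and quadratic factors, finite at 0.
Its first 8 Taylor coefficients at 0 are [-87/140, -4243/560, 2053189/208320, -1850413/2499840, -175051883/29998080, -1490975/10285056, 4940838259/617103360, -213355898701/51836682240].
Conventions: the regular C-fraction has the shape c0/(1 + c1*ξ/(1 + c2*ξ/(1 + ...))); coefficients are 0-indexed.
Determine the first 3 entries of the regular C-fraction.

Taylor coefficients (read off): a_0 = -87/140, a_1 = -4243/560, a_2 = 2053189/208320.
c0 = a_0 = -87/140. Peel one level at a time: if S = 1 + c*ξ/S' with S'(0) = 1, then c is the ξ-coefficient of S and S' = c*ξ/(S - 1).
S_1 = c0/f = 1 + (-4243/348)*ξ + (25734875/156426)*ξ^2 + ...; c1 = -4243/348.
S_2 = c1*ξ/(S_1 - 1) = 1 + (51469750/3814457)*ξ + ...; c2 = 51469750/3814457.

The regular C-fraction coefficients are [-87/140, -4243/348, 51469750/3814457].


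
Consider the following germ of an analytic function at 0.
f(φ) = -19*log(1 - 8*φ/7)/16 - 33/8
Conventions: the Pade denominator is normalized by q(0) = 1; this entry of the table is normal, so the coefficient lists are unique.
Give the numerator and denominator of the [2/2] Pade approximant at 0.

Taylor coefficients needed (expand at 0): a_0 = -33/8, a_1 = 19/14, a_2 = 38/49, a_3 = 608/1029, a_4 = 1216/2401.
Write the denominator as Q(φ) = 1 + q1*φ + q2*φ^2. Requiring Q*f - P = O(φ^5) with deg P <= 2 kills the coefficients of φ^3..φ^4 in Q*f:
  φ^3: a_3 + q1*a_2 + q2*a_1 = 0, i.e. 608/1029 + (38/49)*q1 + (19/14)*q2 = 0.
  φ^4: a_4 + q1*a_3 + q2*a_2 = 0, i.e. 1216/2401 + (608/1029)*q1 + (38/49)*q2 = 0.
Solving this linear system: q1 = -8/7, q2 = 32/147.
The numerator is Q*f truncated at degree 2: P0 = a_0 = -33/8; P1 = a_1 + q1*a_0 = 85/14; P2 = a_2 + q1*a_1 + q2*a_0 = -82/49.

The Pade approximant has numerator coefficients [-33/8, 85/14, -82/49]; denominator coefficients [1, -8/7, 32/147].


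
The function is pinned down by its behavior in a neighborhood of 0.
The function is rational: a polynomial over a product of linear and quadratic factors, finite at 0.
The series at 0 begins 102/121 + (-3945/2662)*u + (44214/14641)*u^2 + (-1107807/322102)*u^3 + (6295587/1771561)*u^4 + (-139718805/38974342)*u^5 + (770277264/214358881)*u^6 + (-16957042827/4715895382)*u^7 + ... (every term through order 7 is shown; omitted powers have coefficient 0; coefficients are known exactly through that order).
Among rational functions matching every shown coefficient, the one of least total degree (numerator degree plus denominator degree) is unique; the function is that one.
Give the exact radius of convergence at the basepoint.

The radius of convergence is 1.

No rational of total degree below 4 reproduces all 8 coefficients; solving the [2/2] Pade equations on them gives f(u) = (5*u**2 - 3*u/2 + 34/11)/((u + 1)*(u + 11/3)), whose expansion matches every shown term.
Denominator factor (u + 1): pole of order 1 at -1, modulus 1.
Denominator factor (u + 11/3): pole of order 1 at -11/3, modulus 11/3.
The radius of convergence is the smallest modulus among the singular points: 1.


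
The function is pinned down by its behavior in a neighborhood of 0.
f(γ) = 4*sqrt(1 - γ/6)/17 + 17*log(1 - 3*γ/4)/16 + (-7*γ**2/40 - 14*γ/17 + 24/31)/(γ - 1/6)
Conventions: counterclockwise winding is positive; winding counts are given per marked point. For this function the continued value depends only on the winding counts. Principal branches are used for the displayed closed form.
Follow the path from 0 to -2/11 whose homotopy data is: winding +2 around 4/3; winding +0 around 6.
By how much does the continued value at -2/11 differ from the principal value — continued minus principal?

Continued minus principal equals (17/4)*pi*i.

The rational part is single-valued and drops out of the difference; each branch term changes only by its own monodromy.
(4/17)*sqrt(1 - γ/(6)): winding +0 is even, the square root returns to the same sheet, contribution 0.
(17/16)*log(1 - γ/(4/3)): each positive loop around 4/3 adds 2*pi*i to the log, so winding +2 contributes (17/16)*(2)*2*pi*i = (17/4)*pi*i.
Summing the contributions at γ = -2/11 gives (17/4)*pi*i.


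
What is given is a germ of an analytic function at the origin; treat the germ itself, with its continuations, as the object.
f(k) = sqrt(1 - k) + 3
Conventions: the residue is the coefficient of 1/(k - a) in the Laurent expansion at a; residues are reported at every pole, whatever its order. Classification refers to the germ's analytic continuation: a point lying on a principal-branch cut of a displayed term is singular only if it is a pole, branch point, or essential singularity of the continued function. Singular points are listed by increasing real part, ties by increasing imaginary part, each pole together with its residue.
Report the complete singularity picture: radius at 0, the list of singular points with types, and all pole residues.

Radius of convergence at 0: 1.
At 1: an algebraic (square-root) branch point.

Branch term (1)*sqrt(1 - k/(1)): its argument vanishes at k = 1, a square-root branch point, modulus 1.
The radius of convergence is the smallest modulus among the singular points: 1.


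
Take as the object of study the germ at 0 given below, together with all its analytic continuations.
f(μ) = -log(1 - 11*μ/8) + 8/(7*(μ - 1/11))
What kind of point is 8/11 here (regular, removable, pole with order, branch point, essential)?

The point is a logarithmic branch point.

The term (-1)*log(1 - μ/(8/11)) has argument 1 - 8/11/(8/11) = 0 at 8/11: a logarithmic (infinitely-sheeted) branch point; the remaining terms are analytic or single-valued there.


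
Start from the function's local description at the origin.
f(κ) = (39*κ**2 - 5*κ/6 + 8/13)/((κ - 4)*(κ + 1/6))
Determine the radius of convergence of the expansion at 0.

The radius of convergence is 1/6.

Denominator factor (κ - 4): pole of order 1 at 4, modulus 4.
Denominator factor (κ + 1/6): pole of order 1 at -1/6, modulus 1/6.
The radius of convergence is the smallest modulus among the singular points: 1/6.


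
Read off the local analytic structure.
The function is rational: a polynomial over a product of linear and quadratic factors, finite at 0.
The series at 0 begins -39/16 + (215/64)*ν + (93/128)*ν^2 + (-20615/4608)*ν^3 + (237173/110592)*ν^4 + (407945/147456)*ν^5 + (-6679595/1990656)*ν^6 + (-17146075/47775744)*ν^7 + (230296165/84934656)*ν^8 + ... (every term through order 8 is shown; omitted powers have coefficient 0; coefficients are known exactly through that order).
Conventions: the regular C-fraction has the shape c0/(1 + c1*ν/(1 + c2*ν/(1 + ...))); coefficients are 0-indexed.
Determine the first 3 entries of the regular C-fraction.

Taylor coefficients (read off): a_0 = -39/16, a_1 = 215/64, a_2 = 93/128.
c0 = a_0 = -39/16. Peel one level at a time: if S = 1 + c*ν/S' with S'(0) = 1, then c is the ν-coefficient of S and S' = c*ν/(S - 1).
S_1 = c0/f = 1 + (215/156)*ν + (53479/24336)*ν^2 + ...; c1 = 215/156.
S_2 = c1*ν/(S_1 - 1) = 1 + (-53479/33540)*ν + ...; c2 = -53479/33540.

The regular C-fraction coefficients are [-39/16, 215/156, -53479/33540].


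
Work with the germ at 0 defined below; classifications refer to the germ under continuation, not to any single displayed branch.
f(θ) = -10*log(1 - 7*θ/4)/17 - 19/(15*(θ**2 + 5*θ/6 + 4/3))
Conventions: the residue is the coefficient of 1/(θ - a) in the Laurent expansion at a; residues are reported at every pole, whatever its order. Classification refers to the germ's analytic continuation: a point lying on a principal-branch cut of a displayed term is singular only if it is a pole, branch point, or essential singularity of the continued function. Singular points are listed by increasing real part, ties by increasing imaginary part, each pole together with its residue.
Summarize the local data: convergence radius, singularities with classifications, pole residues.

Radius of convergence at 0: 4/7.
At (-5/12) - ((1/12)*sqrt(167))*i: a pole of order 1; residue -((38/835)*sqrt(167))*i.
At (-5/12) + ((1/12)*sqrt(167))*i: a pole of order 1; residue ((38/835)*sqrt(167))*i.
At 4/7: a logarithmic branch point.

Denominator factor (θ**2 + 5*θ/6 + 4/3): discriminant -167/36, complex-conjugate roots (-5/12) + ((1/12)*sqrt(167))*i and (-5/12) - ((1/12)*sqrt(167))*i; poles of order 1, moduli (2/3)*sqrt(3) and (2/3)*sqrt(3).
Branch term (-10/17)*log(1 - θ/(4/7)): its argument vanishes at θ = 4/7, a logarithmic branch point, modulus 4/7.
The radius of convergence is the smallest modulus among the singular points: 4/7.
The branch term is analytic at (-5/12) - ((1/12)*sqrt(167))*i and contributes nothing to the residue; only the rational part matters.
The factor θ**2 + 5*θ/6 + 4/3 splits as (θ - a)(θ - a') with a = (-5/12) - ((1/12)*sqrt(167))*i, a' = (-5/12) + ((1/12)*sqrt(167))*i. At the order-1 pole a set g(θ) = (θ - a)*(rational part) = [-19/15] / (θ - a').
Simple pole: residue = g(a) at a = (-5/12) - ((1/12)*sqrt(167))*i, which is -((38/835)*sqrt(167))*i.
The branch term is analytic at (-5/12) + ((1/12)*sqrt(167))*i and contributes nothing to the residue; only the rational part matters.
The factor θ**2 + 5*θ/6 + 4/3 splits as (θ - a)(θ - a') with a = (-5/12) + ((1/12)*sqrt(167))*i, a' = (-5/12) - ((1/12)*sqrt(167))*i. At the order-1 pole a set g(θ) = (θ - a)*(rational part) = [-19/15] / (θ - a').
Simple pole: residue = g(a) at a = (-5/12) + ((1/12)*sqrt(167))*i, which is ((38/835)*sqrt(167))*i.
List the singular points by increasing real part (a conjugate pair: the negative imaginary part first).


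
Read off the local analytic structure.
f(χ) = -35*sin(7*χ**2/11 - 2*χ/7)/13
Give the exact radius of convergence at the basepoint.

The radius of convergence is infinite.

The factor sin(7*χ**2/11 - 2*χ/7) is entire and contributes no finite singular point.
The polynomial part has no poles.
No finite singular points: the Taylor series at 0 converges everywhere.


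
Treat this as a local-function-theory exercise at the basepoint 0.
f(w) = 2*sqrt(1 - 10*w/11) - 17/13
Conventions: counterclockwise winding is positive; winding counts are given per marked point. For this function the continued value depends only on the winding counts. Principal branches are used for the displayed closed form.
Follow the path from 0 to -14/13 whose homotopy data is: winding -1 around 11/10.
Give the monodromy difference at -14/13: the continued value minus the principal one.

Continued minus principal equals -(4/143)*sqrt(40469).

The rational part is single-valued and drops out of the difference; each branch term changes only by its own monodromy.
(2)*sqrt(1 - w/(11/10)): winding -1 is odd, the square root flips sign, contributing -2*(2)*sqrt(1 - (-14/13)/(11/10)) = -2*(2)*sqrt(283/143) = -(4/143)*sqrt(40469).
Summing the contributions at w = -14/13 gives -(4/143)*sqrt(40469).


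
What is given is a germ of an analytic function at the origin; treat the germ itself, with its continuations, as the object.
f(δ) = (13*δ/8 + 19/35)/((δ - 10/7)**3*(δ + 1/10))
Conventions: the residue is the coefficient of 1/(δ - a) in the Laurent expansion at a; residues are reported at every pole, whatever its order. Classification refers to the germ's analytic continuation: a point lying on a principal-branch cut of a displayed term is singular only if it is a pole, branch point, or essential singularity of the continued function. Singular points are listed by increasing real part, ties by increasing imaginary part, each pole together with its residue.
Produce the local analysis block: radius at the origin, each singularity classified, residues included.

Denominator factor (δ + 1/10): pole of order 1 at -1/10, modulus 1/10.
Denominator factor (δ - 10/7)^3: pole of order 3 at 10/7, modulus 10/7.
The radius of convergence is the smallest modulus among the singular points: 1/10.
At the order-1 pole -1/10 set g(δ) = (δ - (-1/10))*f(δ) = (13*δ/8 + 19/35)/(δ - 10/7)**3.
Simple pole: residue = g(a) at a = -1/10, which is -260925/2450086.
At the order-3 pole 10/7 set g(δ) = (δ - (10/7))^3*f(δ) = (13*δ/8 + 19/35)/(δ + 1/10).
Order-3 pole: residue = g''(a)/2; g''(10/7) = 260925/1225043, so the residue is 260925/2450086.
List the singular points by increasing real part (a conjugate pair: the negative imaginary part first).

Radius of convergence at 0: 1/10.
At -1/10: a pole of order 1; residue -260925/2450086.
At 10/7: a pole of order 3; residue 260925/2450086.


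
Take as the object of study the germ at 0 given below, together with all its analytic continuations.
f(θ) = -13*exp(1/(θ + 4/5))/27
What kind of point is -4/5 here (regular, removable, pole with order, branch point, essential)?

The point is an essential singularity.

The exponent 1/(θ - (-4/5)) has a pole at -4/5, so exp(1/(θ - (-4/5))) takes every nonzero value near it: an essential singularity (not a pole of any order).


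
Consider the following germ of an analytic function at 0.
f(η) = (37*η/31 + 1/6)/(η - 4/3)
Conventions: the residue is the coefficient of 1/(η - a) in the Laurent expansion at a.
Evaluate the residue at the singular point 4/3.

At the order-1 pole 4/3 set g(η) = (η - (4/3))*f(η) = 37*η/31 + 1/6.
Simple pole: residue = g(a) at a = 4/3, which is 109/62.

The residue is 109/62.


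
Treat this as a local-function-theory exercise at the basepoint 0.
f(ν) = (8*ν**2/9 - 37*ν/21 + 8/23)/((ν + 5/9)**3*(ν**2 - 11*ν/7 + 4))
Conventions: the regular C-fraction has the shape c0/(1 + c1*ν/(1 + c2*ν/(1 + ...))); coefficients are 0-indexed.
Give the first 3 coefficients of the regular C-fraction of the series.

The regular C-fraction coefficients are [1458/2875, 8461/840, -39736307/7107240].

Taylor coefficients (expand at 0): a_0 = 1458/2875, a_1 = -2056023/402500, a_2 = 1290014667/56350000.
c0 = a_0 = 1458/2875. Peel one level at a time: if S = 1 + c*ν/S' with S'(0) = 1, then c is the ν-coefficient of S and S' = c*ν/(S - 1).
S_1 = c0/f = 1 + (8461/840)*ν + (39736307/705600)*ν^2 + ...; c1 = 8461/840.
S_2 = c1*ν/(S_1 - 1) = 1 + (-39736307/7107240)*ν + ...; c2 = -39736307/7107240.


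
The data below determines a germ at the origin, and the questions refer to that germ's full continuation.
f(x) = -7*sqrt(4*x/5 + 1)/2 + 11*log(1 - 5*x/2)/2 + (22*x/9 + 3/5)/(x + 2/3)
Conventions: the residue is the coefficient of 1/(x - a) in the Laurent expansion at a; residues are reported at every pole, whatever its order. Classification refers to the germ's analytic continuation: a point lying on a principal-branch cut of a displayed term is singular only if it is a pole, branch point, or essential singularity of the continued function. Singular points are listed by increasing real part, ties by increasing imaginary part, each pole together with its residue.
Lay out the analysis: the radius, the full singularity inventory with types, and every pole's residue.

Radius of convergence at 0: 2/5.
At -5/4: an algebraic (square-root) branch point.
At -2/3: a pole of order 1; residue -139/135.
At 2/5: a logarithmic branch point.

Denominator factor (x + 2/3): pole of order 1 at -2/3, modulus 2/3.
Branch term (11/2)*log(1 - x/(2/5)): its argument vanishes at x = 2/5, a logarithmic branch point, modulus 2/5.
Branch term (-7/2)*sqrt(1 - x/(-5/4)): its argument vanishes at x = -5/4, a square-root branch point, modulus 5/4.
The radius of convergence is the smallest modulus among the singular points: 2/5.
The branch terms are analytic at -2/3 and contribute nothing to the residue; only the rational part matters.
At the order-1 pole -2/3 set g(x) = (x - (-2/3))*(rational part) = 22*x/9 + 3/5.
Simple pole: residue = g(a) at a = -2/3, which is -139/135.
List the singular points by increasing real part (a conjugate pair: the negative imaginary part first).


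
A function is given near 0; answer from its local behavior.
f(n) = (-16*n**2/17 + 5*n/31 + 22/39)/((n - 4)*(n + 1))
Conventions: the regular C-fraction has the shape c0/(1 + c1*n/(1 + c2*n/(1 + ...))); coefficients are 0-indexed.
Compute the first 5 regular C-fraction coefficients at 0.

The regular C-fraction coefficients are [-11/78, 633/1364, -20333267/7339002, 537015708625/218806286187, 12244752/20333267].

Taylor coefficients (expand at 0): a_0 = -11/78, a_1 = 211/3224, a_2 = 7637/50592, a_3 = -84933/876928, a_4 = 1161521/10523136.
c0 = a_0 = -11/78. Peel one level at a time: if S = 1 + c*n/S' with S'(0) = 1, then c is the n-coefficient of S and S' = c*n/(S - 1).
S_1 = c0/f = 1 + (633/1364)*n + (20333267/15814216)*n^2 + ...; c1 = 633/1364.
S_2 = c1*n/(S_1 - 1) = 1 + (-20333267/7339002)*n + (1574826125/231598242)*n^2 + ...; c2 = -20333267/7339002.
S_3 = c2*n/(S_2 - 1) = 1 + (537015708625/218806286187)*n + (-10388031867642000/7028509697185913)*n^2 + ...; c3 = 537015708625/218806286187.
S_4 = c3*n/(S_3 - 1) = 1 + (12244752/20333267)*n + ...; c4 = 12244752/20333267.


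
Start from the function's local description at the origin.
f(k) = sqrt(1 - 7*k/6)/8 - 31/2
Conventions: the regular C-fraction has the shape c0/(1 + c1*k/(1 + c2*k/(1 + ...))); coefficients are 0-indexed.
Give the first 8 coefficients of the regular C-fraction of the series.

Taylor coefficients (expand at 0): a_0 = -123/8, a_1 = -7/96, a_2 = -49/2304, a_3 = -343/27648, a_4 = -12005/1327104, a_5 = -117649/15925248, a_6 = -823543/127401984, a_7 = -9058973/1528823808.
c0 = a_0 = -123/8. Peel one level at a time: if S = 1 + c*k/S' with S'(0) = 1, then c is the k-coefficient of S and S' = c*k/(S - 1).
S_1 = c0/f = 1 + (-7/1476)*k + (-5929/4357152)*k^2 + ...; c1 = -7/1476.
S_2 = c1*k/(S_1 - 1) = 1 + (-847/2952)*k + (-49/576)*k^2 + ...; c2 = -847/2952.
S_3 = c2*k/(S_2 - 1) = 1 + (-287/968)*k + (-239071/2811072)*k^2 + ...; c3 = -287/968.
S_4 = c3*k/(S_3 - 1) = 1 + (-833/2904)*k + (-49/576)*k^2 + ...; c4 = -833/2904.
S_5 = c4*k/(S_4 - 1) = 1 + (-121/408)*k + (-1573/18496)*k^2 + ...; c5 = -121/408.
S_6 = c5*k/(S_5 - 1) = 1 + (-39/136)*k + (-49/576)*k^2 + ...; c6 = -39/136.
S_7 = c6*k/(S_6 - 1) = 1 + (-833/2808)*k + ...; c7 = -833/2808.

The regular C-fraction coefficients are [-123/8, -7/1476, -847/2952, -287/968, -833/2904, -121/408, -39/136, -833/2808].


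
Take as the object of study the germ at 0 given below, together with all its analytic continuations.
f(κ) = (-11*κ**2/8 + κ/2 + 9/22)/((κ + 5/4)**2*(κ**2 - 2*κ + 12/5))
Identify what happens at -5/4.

The denominator factor κ + 5/4 vanishes at -5/4 and appears to the power 2; the numerator there equals -3329/1408, nonzero, and no other factor vanishes.
Hence a pole whose order is the multiplicity, 2.

The point is a pole of order 2.


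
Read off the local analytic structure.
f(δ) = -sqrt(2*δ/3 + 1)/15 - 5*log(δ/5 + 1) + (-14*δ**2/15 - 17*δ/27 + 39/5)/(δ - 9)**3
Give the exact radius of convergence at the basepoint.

The radius of convergence is 3/2.

Denominator factor (δ - 9)^3: pole of order 3 at 9, modulus 9.
Branch term (-5)*log(1 - δ/(-5)): its argument vanishes at δ = -5, a logarithmic branch point, modulus 5.
Branch term (-1/15)*sqrt(1 - δ/(-3/2)): its argument vanishes at δ = -3/2, a square-root branch point, modulus 3/2.
The radius of convergence is the smallest modulus among the singular points: 3/2.


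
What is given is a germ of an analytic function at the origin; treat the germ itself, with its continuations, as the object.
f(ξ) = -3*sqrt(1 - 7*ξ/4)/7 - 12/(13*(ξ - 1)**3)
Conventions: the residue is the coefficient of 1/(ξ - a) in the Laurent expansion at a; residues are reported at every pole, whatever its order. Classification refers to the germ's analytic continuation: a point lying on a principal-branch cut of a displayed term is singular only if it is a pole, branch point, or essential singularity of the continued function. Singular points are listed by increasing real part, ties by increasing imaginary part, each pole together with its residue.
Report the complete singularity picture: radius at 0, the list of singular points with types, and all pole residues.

Radius of convergence at 0: 4/7.
At 4/7: an algebraic (square-root) branch point.
At 1: a pole of order 3; residue 0.

Denominator factor (ξ - 1)^3: pole of order 3 at 1, modulus 1.
Branch term (-3/7)*sqrt(1 - ξ/(4/7)): its argument vanishes at ξ = 4/7, a square-root branch point, modulus 4/7.
The radius of convergence is the smallest modulus among the singular points: 4/7.
The branch term is analytic at 1 and contributes nothing to the residue; only the rational part matters.
At the order-3 pole 1 set g(ξ) = (ξ - (1))^3*(rational part) = -12/13.
Order-3 pole: residue = g''(a)/2; g''(1) = 0, so the residue is 0.
List the singular points by increasing real part (a conjugate pair: the negative imaginary part first).


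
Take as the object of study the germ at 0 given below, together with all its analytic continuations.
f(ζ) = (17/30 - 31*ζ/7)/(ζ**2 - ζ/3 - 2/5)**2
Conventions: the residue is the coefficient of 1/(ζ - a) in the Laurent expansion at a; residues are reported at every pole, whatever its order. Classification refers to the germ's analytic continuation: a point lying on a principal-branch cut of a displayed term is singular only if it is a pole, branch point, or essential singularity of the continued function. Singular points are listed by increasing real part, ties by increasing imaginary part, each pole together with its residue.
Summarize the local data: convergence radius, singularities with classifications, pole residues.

Radius of convergence at 0: -1/6 + (1/30)*sqrt(385).
At 1/6 - (1/30)*sqrt(385): a pole of order 2; residue -(324/41503)*sqrt(385).
At 1/6 + (1/30)*sqrt(385): a pole of order 2; residue (324/41503)*sqrt(385).

Denominator factor (ζ**2 - ζ/3 - 2/5)^2: discriminant 77/45, real irrational roots 1/6 + (1/30)*sqrt(385) and 1/6 - (1/30)*sqrt(385); poles of order 2, moduli 1/6 + (1/30)*sqrt(385) and -1/6 + (1/30)*sqrt(385).
The radius of convergence is the smallest modulus among the singular points: -1/6 + (1/30)*sqrt(385).
The factor ζ**2 - ζ/3 - 2/5 splits as (ζ - a)(ζ - a') with a = 1/6 - (1/30)*sqrt(385), a' = 1/6 + (1/30)*sqrt(385). At the order-2 pole a set g(ζ) = (ζ - a)^2*f(ζ) = [17/30 - 31*ζ/7] / (ζ - a')^2.
Order-2 pole: residue = g'(a); g'(1/6 - (1/30)*sqrt(385)) = -(324/41503)*sqrt(385), so the residue is -(324/41503)*sqrt(385).
The factor ζ**2 - ζ/3 - 2/5 splits as (ζ - a)(ζ - a') with a = 1/6 + (1/30)*sqrt(385), a' = 1/6 - (1/30)*sqrt(385). At the order-2 pole a set g(ζ) = (ζ - a)^2*f(ζ) = [17/30 - 31*ζ/7] / (ζ - a')^2.
Order-2 pole: residue = g'(a); g'(1/6 + (1/30)*sqrt(385)) = (324/41503)*sqrt(385), so the residue is (324/41503)*sqrt(385).
List the singular points by increasing real part (a conjugate pair: the negative imaginary part first).


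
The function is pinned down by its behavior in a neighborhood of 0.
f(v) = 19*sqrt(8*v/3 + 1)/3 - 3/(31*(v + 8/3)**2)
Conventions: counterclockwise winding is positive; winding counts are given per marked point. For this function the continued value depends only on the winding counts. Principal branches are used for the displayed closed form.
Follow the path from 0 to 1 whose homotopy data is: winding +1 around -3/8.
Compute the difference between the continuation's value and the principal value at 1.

Continued minus principal equals -(38/9)*sqrt(33).

The rational part is single-valued and drops out of the difference; each branch term changes only by its own monodromy.
(19/3)*sqrt(1 - v/(-3/8)): winding +1 is odd, the square root flips sign, contributing -2*(19/3)*sqrt(1 - (1)/(-3/8)) = -2*(19/3)*sqrt(11/3) = -(38/9)*sqrt(33).
Summing the contributions at v = 1 gives -(38/9)*sqrt(33).


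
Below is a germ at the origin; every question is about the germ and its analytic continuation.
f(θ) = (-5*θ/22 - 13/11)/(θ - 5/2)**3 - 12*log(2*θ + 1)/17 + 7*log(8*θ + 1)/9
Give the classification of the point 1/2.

The point is a regular point.

Denominator factors: θ - 5/2 = -2 at θ = 1/2 — none vanishes.
Branch term log(1 - θ/(-1/2)): argument at 1/2 is 2, nonzero, so 1/2 is not its branch point (a point on a principal cut is still regular for the continued germ).
Branch term log(1 - θ/(-1/8)): argument at 1/2 is 5, nonzero, so 1/2 is not its branch point (a point on a principal cut is still regular for the continued germ).
So the germ continues analytically to 1/2.


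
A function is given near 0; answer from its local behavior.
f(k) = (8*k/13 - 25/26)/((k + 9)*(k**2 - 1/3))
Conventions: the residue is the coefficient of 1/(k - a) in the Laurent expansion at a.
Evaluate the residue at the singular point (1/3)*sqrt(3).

The residue is 39/968 - (691/12584)*sqrt(3).

The factor k**2 - 1/3 splits as (k - a)(k - a') with a = (1/3)*sqrt(3), a' = -(1/3)*sqrt(3). At the order-1 pole a set g(k) = (k - a)*f(k) = [(8*k/13 - 25/26)/(k + 9)] / (k - a').
Simple pole: residue = g(a) at a = (1/3)*sqrt(3), which is 39/968 - (691/12584)*sqrt(3).


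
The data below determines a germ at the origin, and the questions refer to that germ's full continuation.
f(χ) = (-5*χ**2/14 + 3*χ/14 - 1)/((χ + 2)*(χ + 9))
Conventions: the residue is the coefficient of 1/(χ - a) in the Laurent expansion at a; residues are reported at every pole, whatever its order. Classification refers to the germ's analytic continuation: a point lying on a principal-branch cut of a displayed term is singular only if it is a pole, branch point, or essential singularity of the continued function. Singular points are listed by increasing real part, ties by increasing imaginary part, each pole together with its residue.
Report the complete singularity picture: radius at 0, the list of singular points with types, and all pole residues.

Radius of convergence at 0: 2.
At -9: a pole of order 1; residue 223/49.
At -2: a pole of order 1; residue -20/49.

Denominator factor (χ + 9): pole of order 1 at -9, modulus 9.
Denominator factor (χ + 2): pole of order 1 at -2, modulus 2.
The radius of convergence is the smallest modulus among the singular points: 2.
At the order-1 pole -9 set g(χ) = (χ - (-9))*f(χ) = (-5*χ**2/14 + 3*χ/14 - 1)/(χ + 2).
Simple pole: residue = g(a) at a = -9, which is 223/49.
At the order-1 pole -2 set g(χ) = (χ - (-2))*f(χ) = (-5*χ**2/14 + 3*χ/14 - 1)/(χ + 9).
Simple pole: residue = g(a) at a = -2, which is -20/49.
List the singular points by increasing real part (a conjugate pair: the negative imaginary part first).


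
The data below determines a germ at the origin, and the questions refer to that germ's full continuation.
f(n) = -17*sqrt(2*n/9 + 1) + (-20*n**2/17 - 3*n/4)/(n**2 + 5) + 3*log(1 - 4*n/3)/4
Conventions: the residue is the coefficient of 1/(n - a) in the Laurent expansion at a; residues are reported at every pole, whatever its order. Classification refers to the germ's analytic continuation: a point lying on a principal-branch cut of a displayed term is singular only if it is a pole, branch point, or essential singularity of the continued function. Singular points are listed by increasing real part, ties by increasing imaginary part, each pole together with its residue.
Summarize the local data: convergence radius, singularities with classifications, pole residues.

Denominator factor (n**2 + 5): discriminant -20, complex-conjugate roots (sqrt(5))*i and -(sqrt(5))*i; poles of order 1, moduli sqrt(5) and sqrt(5).
Branch term (-17)*sqrt(1 - n/(-9/2)): its argument vanishes at n = -9/2, a square-root branch point, modulus 9/2.
Branch term (3/4)*log(1 - n/(3/4)): its argument vanishes at n = 3/4, a logarithmic branch point, modulus 3/4.
The radius of convergence is the smallest modulus among the singular points: 3/4.
The branch terms are analytic at -(sqrt(5))*i and contribute nothing to the residue; only the rational part matters.
The factor n**2 + 5 splits as (n - a)(n - a') with a = -(sqrt(5))*i, a' = (sqrt(5))*i. At the order-1 pole a set g(n) = (n - a)*(rational part) = [-20*n**2/17 - 3*n/4] / (n - a').
Simple pole: residue = g(a) at a = -(sqrt(5))*i, which is (-3/8) + ((10/17)*sqrt(5))*i.
The branch terms are analytic at (sqrt(5))*i and contribute nothing to the residue; only the rational part matters.
The factor n**2 + 5 splits as (n - a)(n - a') with a = (sqrt(5))*i, a' = -(sqrt(5))*i. At the order-1 pole a set g(n) = (n - a)*(rational part) = [-20*n**2/17 - 3*n/4] / (n - a').
Simple pole: residue = g(a) at a = (sqrt(5))*i, which is (-3/8) - ((10/17)*sqrt(5))*i.
List the singular points by increasing real part (a conjugate pair: the negative imaginary part first).

Radius of convergence at 0: 3/4.
At -9/2: an algebraic (square-root) branch point.
At -(sqrt(5))*i: a pole of order 1; residue (-3/8) + ((10/17)*sqrt(5))*i.
At (sqrt(5))*i: a pole of order 1; residue (-3/8) - ((10/17)*sqrt(5))*i.
At 3/4: a logarithmic branch point.
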